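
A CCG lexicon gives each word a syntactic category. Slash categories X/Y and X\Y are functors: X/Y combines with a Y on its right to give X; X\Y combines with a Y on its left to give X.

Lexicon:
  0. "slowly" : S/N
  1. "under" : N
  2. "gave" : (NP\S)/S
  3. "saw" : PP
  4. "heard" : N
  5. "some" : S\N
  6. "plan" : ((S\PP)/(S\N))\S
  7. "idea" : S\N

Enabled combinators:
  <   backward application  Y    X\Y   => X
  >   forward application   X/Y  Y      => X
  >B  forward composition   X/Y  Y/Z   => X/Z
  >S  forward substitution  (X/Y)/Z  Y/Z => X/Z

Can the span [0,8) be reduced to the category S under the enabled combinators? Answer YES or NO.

NO

S/N N (NP\S)/S PP N S\N ((S\PP)/(S\N))\S S\N
CKY chart[0,8] = {NP}; S ∉ chart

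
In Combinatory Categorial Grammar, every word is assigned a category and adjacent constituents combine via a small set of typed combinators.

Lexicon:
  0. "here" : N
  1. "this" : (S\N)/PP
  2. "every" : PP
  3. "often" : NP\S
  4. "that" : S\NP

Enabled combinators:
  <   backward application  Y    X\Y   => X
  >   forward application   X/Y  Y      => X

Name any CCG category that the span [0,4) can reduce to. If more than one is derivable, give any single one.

NP

[0,5] S   <
  [0,4] NP   <
    [0,3] S   <
      [0,1] "here" : N
      [1,3] S\N   >
        [1,2] "this" : (S\N)/PP
        [2,3] "every" : PP
    [3,4] "often" : NP\S
  [4,5] "that" : S\NP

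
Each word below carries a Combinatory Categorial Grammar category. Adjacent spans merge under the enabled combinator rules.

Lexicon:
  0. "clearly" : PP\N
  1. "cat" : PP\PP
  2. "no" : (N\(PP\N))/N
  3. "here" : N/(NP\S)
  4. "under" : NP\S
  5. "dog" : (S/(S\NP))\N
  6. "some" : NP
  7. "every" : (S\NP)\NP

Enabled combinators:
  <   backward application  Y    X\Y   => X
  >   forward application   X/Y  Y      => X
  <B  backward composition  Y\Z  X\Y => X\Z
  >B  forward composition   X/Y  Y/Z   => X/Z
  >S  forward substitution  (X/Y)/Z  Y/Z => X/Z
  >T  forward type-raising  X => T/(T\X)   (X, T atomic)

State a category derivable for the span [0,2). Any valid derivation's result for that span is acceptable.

[0,8] S   >
  [0,6] S/(S\NP)   <
    [0,5] N   <
      [0,2] PP\N   <B
        [0,1] "clearly" : PP\N
        [1,2] "cat" : PP\PP
      [2,5] N\(PP\N)   >
        [2,3] "no" : (N\(PP\N))/N
        [3,5] N   >
          [3,4] "here" : N/(NP\S)
          [4,5] "under" : NP\S
    [5,6] "dog" : (S/(S\NP))\N
  [6,8] S\NP   <
    [6,7] "some" : NP
    [7,8] "every" : (S\NP)\NP

PP\N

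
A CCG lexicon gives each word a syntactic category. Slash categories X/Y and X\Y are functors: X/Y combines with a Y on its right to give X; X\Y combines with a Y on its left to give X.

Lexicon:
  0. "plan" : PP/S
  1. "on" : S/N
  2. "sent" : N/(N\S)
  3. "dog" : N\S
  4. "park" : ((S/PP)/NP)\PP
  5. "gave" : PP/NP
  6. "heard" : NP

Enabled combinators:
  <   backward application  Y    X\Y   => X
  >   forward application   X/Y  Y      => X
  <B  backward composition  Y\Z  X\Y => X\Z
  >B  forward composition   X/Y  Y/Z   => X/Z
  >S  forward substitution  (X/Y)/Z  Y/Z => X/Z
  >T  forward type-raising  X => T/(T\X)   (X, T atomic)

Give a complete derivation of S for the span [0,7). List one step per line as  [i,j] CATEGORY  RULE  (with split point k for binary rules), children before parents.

[0,7] S   >
  [0,6] S/NP   >S
    [0,5] (S/PP)/NP   <
      [0,4] PP   >
        [0,2] PP/N   >B
          [0,1] "plan" : PP/S
          [1,2] "on" : S/N
        [2,4] N   >
          [2,3] "sent" : N/(N\S)
          [3,4] "dog" : N\S
      [4,5] "park" : ((S/PP)/NP)\PP
    [5,6] "gave" : PP/NP
  [6,7] "heard" : NP

[0,1] PP/S  lex  "plan"
[1,2] S/N  lex  "on"
[0,2] PP/N  >B  k=1
[2,3] N/(N\S)  lex  "sent"
[3,4] N\S  lex  "dog"
[2,4] N  >  k=3
[0,4] PP  >  k=2
[4,5] ((S/PP)/NP)\PP  lex  "park"
[0,5] (S/PP)/NP  <  k=4
[5,6] PP/NP  lex  "gave"
[0,6] S/NP  >S  k=5
[6,7] NP  lex  "heard"
[0,7] S  >  k=6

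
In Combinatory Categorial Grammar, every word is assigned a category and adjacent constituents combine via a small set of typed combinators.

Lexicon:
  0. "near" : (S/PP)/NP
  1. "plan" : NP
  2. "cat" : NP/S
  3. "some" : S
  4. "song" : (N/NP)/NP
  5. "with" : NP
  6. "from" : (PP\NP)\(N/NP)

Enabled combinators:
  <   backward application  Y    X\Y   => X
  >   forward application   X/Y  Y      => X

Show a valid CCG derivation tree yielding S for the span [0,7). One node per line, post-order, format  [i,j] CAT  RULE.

[0,1] (S/PP)/NP  lex  "near"
[1,2] NP  lex  "plan"
[0,2] S/PP  >  k=1
[2,3] NP/S  lex  "cat"
[3,4] S  lex  "some"
[2,4] NP  >  k=3
[4,5] (N/NP)/NP  lex  "song"
[5,6] NP  lex  "with"
[4,6] N/NP  >  k=5
[6,7] (PP\NP)\(N/NP)  lex  "from"
[4,7] PP\NP  <  k=6
[2,7] PP  <  k=4
[0,7] S  >  k=2

[0,7] S   >
  [0,2] S/PP   >
    [0,1] "near" : (S/PP)/NP
    [1,2] "plan" : NP
  [2,7] PP   <
    [2,4] NP   >
      [2,3] "cat" : NP/S
      [3,4] "some" : S
    [4,7] PP\NP   <
      [4,6] N/NP   >
        [4,5] "song" : (N/NP)/NP
        [5,6] "with" : NP
      [6,7] "from" : (PP\NP)\(N/NP)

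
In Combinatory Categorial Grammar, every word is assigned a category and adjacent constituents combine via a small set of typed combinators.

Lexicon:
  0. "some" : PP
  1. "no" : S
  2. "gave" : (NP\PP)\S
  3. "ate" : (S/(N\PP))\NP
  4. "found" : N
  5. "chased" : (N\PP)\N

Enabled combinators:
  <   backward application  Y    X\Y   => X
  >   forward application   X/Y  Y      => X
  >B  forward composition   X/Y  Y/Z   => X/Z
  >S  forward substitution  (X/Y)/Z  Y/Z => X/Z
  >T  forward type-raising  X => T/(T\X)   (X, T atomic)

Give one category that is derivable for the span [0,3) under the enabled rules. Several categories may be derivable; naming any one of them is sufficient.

NP

[0,6] S   >
  [0,4] S/(N\PP)   <
    [0,3] NP   <
      [0,1] "some" : PP
      [1,3] NP\PP   <
        [1,2] "no" : S
        [2,3] "gave" : (NP\PP)\S
    [3,4] "ate" : (S/(N\PP))\NP
  [4,6] N\PP   <
    [4,5] "found" : N
    [5,6] "chased" : (N\PP)\N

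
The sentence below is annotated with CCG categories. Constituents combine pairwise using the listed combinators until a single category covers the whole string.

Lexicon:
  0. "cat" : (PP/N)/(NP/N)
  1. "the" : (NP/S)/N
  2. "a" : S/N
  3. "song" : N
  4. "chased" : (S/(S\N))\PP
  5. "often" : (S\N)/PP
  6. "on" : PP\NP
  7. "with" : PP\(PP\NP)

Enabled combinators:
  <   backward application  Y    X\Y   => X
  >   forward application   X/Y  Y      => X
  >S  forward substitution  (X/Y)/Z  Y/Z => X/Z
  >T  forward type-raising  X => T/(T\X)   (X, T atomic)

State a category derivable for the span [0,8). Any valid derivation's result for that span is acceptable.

S

[0,8] S   >
  [0,5] S/(S\N)   <
    [0,4] PP   >
      [0,3] PP/N   >
        [0,1] "cat" : (PP/N)/(NP/N)
        [1,3] NP/N   >S
          [1,2] "the" : (NP/S)/N
          [2,3] "a" : S/N
      [3,4] "song" : N
    [4,5] "chased" : (S/(S\N))\PP
  [5,8] S\N   >
    [5,6] "often" : (S\N)/PP
    [6,8] PP   <
      [6,7] "on" : PP\NP
      [7,8] "with" : PP\(PP\NP)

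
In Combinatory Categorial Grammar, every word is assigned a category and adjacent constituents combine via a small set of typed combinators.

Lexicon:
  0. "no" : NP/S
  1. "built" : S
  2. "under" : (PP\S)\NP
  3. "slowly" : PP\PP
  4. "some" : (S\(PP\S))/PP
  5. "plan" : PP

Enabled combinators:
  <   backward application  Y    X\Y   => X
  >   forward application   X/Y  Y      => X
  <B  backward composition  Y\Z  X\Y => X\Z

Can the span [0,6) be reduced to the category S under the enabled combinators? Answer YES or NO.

[0,6] S   <
  [0,4] PP\S   <B
    [0,3] PP\S   <
      [0,2] NP   >
        [0,1] "no" : NP/S
        [1,2] "built" : S
      [2,3] "under" : (PP\S)\NP
    [3,4] "slowly" : PP\PP
  [4,6] S\(PP\S)   >
    [4,5] "some" : (S\(PP\S))/PP
    [5,6] "plan" : PP

YES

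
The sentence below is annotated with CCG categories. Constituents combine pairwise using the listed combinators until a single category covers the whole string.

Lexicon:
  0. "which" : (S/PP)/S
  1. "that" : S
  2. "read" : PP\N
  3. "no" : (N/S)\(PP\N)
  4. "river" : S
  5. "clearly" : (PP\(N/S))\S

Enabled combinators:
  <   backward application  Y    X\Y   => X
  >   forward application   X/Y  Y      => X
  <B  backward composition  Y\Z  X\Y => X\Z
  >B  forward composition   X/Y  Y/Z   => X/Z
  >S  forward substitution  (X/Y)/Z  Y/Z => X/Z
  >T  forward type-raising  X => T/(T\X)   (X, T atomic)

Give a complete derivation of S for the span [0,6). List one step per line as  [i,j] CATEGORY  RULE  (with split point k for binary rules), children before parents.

[0,6] S   >
  [0,2] S/PP   >
    [0,1] "which" : (S/PP)/S
    [1,2] "that" : S
  [2,6] PP   <
    [2,4] N/S   <
      [2,3] "read" : PP\N
      [3,4] "no" : (N/S)\(PP\N)
    [4,6] PP\(N/S)   <
      [4,5] "river" : S
      [5,6] "clearly" : (PP\(N/S))\S

[0,1] (S/PP)/S  lex  "which"
[1,2] S  lex  "that"
[0,2] S/PP  >  k=1
[2,3] PP\N  lex  "read"
[3,4] (N/S)\(PP\N)  lex  "no"
[2,4] N/S  <  k=3
[4,5] S  lex  "river"
[5,6] (PP\(N/S))\S  lex  "clearly"
[4,6] PP\(N/S)  <  k=5
[2,6] PP  <  k=4
[0,6] S  >  k=2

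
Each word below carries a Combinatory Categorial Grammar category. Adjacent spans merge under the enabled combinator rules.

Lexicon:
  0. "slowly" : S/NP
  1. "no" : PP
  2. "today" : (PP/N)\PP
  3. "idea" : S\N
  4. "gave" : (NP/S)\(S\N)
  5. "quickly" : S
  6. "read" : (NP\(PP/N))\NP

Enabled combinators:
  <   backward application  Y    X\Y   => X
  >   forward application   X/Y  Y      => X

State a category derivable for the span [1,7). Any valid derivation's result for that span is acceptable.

NP

[0,7] S   >
  [0,1] "slowly" : S/NP
  [1,7] NP   <
    [1,3] PP/N   <
      [1,2] "no" : PP
      [2,3] "today" : (PP/N)\PP
    [3,7] NP\(PP/N)   <
      [3,6] NP   >
        [3,5] NP/S   <
          [3,4] "idea" : S\N
          [4,5] "gave" : (NP/S)\(S\N)
        [5,6] "quickly" : S
      [6,7] "read" : (NP\(PP/N))\NP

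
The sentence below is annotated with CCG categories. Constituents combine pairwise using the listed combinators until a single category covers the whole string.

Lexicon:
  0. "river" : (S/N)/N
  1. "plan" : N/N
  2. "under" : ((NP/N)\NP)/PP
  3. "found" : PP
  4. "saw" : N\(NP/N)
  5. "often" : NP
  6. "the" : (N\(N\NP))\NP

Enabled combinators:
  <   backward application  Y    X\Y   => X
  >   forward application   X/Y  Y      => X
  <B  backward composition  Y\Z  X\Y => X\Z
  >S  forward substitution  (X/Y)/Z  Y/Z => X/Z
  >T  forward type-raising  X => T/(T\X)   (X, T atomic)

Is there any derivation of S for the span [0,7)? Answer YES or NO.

[0,7] S   >
  [0,2] S/N   >S
    [0,1] "river" : (S/N)/N
    [1,2] "plan" : N/N
  [2,7] N   <
    [2,5] N\NP   <B
      [2,4] (NP/N)\NP   >
        [2,3] "under" : ((NP/N)\NP)/PP
        [3,4] "found" : PP
      [4,5] "saw" : N\(NP/N)
    [5,7] N\(N\NP)   <
      [5,6] "often" : NP
      [6,7] "the" : (N\(N\NP))\NP

YES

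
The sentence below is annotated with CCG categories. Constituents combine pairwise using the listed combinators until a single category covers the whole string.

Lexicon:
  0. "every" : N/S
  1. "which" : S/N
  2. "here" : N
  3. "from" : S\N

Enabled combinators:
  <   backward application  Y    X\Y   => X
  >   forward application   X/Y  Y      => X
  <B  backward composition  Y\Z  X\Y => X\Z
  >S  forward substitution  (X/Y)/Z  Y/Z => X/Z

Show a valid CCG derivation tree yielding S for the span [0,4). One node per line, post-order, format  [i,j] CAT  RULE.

[0,4] S   <
  [0,3] N   >
    [0,1] "every" : N/S
    [1,3] S   >
      [1,2] "which" : S/N
      [2,3] "here" : N
  [3,4] "from" : S\N

[0,1] N/S  lex  "every"
[1,2] S/N  lex  "which"
[2,3] N  lex  "here"
[1,3] S  >  k=2
[0,3] N  >  k=1
[3,4] S\N  lex  "from"
[0,4] S  <  k=3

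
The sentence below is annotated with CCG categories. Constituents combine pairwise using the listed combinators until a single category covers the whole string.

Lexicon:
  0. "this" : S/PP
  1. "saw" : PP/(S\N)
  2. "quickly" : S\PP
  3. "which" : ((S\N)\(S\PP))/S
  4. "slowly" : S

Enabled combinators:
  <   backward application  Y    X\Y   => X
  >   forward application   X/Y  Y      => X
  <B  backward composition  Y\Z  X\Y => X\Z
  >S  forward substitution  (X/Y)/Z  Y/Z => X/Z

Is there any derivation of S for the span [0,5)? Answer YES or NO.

[0,5] S   >
  [0,1] "this" : S/PP
  [1,5] PP   >
    [1,2] "saw" : PP/(S\N)
    [2,5] S\N   <
      [2,3] "quickly" : S\PP
      [3,5] (S\N)\(S\PP)   >
        [3,4] "which" : ((S\N)\(S\PP))/S
        [4,5] "slowly" : S

YES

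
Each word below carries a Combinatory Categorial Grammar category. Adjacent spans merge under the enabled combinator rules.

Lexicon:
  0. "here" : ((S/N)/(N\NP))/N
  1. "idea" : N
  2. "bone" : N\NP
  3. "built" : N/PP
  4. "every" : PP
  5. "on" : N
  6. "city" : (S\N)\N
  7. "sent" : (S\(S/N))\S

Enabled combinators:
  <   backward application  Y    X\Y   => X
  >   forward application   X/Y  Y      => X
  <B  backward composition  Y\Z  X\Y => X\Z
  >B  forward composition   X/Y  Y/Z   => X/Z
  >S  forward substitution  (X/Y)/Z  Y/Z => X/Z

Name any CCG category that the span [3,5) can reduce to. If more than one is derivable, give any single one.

[0,8] S   <
  [0,3] S/N   >
    [0,2] (S/N)/(N\NP)   >
      [0,1] "here" : ((S/N)/(N\NP))/N
      [1,2] "idea" : N
    [2,3] "bone" : N\NP
  [3,8] S\(S/N)   <
    [3,7] S   <
      [3,5] N   >
        [3,4] "built" : N/PP
        [4,5] "every" : PP
      [5,7] S\N   <
        [5,6] "on" : N
        [6,7] "city" : (S\N)\N
    [7,8] "sent" : (S\(S/N))\S

N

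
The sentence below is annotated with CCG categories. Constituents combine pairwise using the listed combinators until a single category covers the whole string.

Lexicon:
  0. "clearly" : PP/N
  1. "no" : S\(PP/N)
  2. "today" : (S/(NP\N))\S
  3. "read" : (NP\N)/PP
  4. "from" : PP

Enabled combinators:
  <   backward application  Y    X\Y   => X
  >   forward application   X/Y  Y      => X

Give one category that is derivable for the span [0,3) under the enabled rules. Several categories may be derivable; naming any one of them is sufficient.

S/(NP\N)

[0,5] S   >
  [0,3] S/(NP\N)   <
    [0,2] S   <
      [0,1] "clearly" : PP/N
      [1,2] "no" : S\(PP/N)
    [2,3] "today" : (S/(NP\N))\S
  [3,5] NP\N   >
    [3,4] "read" : (NP\N)/PP
    [4,5] "from" : PP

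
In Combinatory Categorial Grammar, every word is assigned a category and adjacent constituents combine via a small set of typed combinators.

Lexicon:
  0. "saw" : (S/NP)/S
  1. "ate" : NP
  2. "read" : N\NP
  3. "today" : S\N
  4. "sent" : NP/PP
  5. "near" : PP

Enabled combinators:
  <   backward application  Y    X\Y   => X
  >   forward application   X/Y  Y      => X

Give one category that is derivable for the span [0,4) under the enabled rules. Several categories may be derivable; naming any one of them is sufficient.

[0,6] S   >
  [0,4] S/NP   >
    [0,1] "saw" : (S/NP)/S
    [1,4] S   <
      [1,3] N   <
        [1,2] "ate" : NP
        [2,3] "read" : N\NP
      [3,4] "today" : S\N
  [4,6] NP   >
    [4,5] "sent" : NP/PP
    [5,6] "near" : PP

S/NP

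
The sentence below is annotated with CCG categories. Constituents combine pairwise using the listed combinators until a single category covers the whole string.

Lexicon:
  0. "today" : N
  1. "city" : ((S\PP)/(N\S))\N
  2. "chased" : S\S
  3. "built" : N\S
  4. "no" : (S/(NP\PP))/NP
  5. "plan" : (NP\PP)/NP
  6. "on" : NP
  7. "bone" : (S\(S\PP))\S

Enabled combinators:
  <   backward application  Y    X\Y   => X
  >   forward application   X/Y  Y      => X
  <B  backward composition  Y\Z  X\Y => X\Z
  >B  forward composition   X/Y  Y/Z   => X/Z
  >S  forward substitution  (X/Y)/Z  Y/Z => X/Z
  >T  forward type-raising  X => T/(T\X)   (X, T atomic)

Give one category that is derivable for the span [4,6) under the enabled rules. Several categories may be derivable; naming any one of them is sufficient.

S/NP

[0,8] S   <
  [0,4] S\PP   >
    [0,2] (S\PP)/(N\S)   <
      [0,1] "today" : N
      [1,2] "city" : ((S\PP)/(N\S))\N
    [2,4] N\S   <B
      [2,3] "chased" : S\S
      [3,4] "built" : N\S
  [4,8] S\(S\PP)   <
    [4,7] S   >
      [4,6] S/NP   >S
        [4,5] "no" : (S/(NP\PP))/NP
        [5,6] "plan" : (NP\PP)/NP
      [6,7] "on" : NP
    [7,8] "bone" : (S\(S\PP))\S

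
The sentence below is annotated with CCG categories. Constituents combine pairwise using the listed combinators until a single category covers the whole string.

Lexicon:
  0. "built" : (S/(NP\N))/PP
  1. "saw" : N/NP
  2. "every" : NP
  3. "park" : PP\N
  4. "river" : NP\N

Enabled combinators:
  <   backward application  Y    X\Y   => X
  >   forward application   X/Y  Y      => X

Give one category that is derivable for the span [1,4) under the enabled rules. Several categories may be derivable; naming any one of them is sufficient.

[0,5] S   >
  [0,4] S/(NP\N)   >
    [0,1] "built" : (S/(NP\N))/PP
    [1,4] PP   <
      [1,3] N   >
        [1,2] "saw" : N/NP
        [2,3] "every" : NP
      [3,4] "park" : PP\N
  [4,5] "river" : NP\N

PP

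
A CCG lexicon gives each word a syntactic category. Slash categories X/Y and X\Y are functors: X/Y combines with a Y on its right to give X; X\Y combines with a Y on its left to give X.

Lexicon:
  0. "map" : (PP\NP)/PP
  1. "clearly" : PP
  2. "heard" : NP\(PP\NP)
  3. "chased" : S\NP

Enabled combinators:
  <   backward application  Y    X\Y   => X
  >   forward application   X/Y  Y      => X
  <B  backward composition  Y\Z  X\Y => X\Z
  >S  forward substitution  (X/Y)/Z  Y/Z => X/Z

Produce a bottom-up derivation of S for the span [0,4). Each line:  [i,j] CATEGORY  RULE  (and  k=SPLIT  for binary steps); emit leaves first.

[0,4] S   <
  [0,3] NP   <
    [0,2] PP\NP   >
      [0,1] "map" : (PP\NP)/PP
      [1,2] "clearly" : PP
    [2,3] "heard" : NP\(PP\NP)
  [3,4] "chased" : S\NP

[0,1] (PP\NP)/PP  lex  "map"
[1,2] PP  lex  "clearly"
[0,2] PP\NP  >  k=1
[2,3] NP\(PP\NP)  lex  "heard"
[0,3] NP  <  k=2
[3,4] S\NP  lex  "chased"
[0,4] S  <  k=3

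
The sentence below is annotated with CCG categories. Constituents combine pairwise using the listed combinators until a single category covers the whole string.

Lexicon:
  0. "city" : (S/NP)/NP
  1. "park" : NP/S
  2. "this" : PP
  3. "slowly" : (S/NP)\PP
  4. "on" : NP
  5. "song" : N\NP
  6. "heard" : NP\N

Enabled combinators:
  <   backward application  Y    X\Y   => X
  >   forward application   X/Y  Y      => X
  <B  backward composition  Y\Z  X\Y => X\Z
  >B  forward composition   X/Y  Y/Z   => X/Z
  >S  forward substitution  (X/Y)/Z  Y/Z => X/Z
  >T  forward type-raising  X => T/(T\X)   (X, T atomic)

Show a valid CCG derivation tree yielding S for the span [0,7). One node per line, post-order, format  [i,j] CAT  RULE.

[0,1] (S/NP)/NP  lex  "city"
[1,2] NP/S  lex  "park"
[2,3] PP  lex  "this"
[3,4] (S/NP)\PP  lex  "slowly"
[2,4] S/NP  <  k=3
[1,4] NP/NP  >B  k=2
[0,4] S/NP  >S  k=1
[4,5] NP  lex  "on"
[4,5] N/(N\NP)  >T
[5,6] N\NP  lex  "song"
[4,6] N  >  k=5
[6,7] NP\N  lex  "heard"
[4,7] NP  <  k=6
[0,7] S  >  k=4

[0,7] S   >
  [0,4] S/NP   >S
    [0,1] "city" : (S/NP)/NP
    [1,4] NP/NP   >B
      [1,2] "park" : NP/S
      [2,4] S/NP   <
        [2,3] "this" : PP
        [3,4] "slowly" : (S/NP)\PP
  [4,7] NP   <
    [4,6] N   >
      [4,5] N/(N\NP)   >T
        [4,5] "on" : NP
      [5,6] "song" : N\NP
    [6,7] "heard" : NP\N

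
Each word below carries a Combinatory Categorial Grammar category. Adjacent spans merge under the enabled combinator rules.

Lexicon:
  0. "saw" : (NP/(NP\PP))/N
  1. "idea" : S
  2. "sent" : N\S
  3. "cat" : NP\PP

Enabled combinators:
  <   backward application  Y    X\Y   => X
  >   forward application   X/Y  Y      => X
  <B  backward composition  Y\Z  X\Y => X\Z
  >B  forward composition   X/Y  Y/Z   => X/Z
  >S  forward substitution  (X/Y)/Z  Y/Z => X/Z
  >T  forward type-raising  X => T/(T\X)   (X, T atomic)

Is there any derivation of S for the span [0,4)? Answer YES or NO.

NO

(NP/(NP\PP))/N S N\S NP\PP
CKY chart[0,4] = {N/(N\NP), NP, NP/(NP\NP), PP/(PP\NP), S/(S\NP)}; S ∉ chart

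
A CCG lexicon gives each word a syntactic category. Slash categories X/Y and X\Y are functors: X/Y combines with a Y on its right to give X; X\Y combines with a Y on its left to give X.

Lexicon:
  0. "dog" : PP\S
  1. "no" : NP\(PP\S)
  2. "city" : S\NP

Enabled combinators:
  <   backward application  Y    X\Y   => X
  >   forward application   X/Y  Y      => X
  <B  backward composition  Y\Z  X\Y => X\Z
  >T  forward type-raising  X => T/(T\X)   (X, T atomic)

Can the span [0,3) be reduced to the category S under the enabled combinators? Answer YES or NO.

[0,3] S   <
  [0,2] NP   <
    [0,1] "dog" : PP\S
    [1,2] "no" : NP\(PP\S)
  [2,3] "city" : S\NP

YES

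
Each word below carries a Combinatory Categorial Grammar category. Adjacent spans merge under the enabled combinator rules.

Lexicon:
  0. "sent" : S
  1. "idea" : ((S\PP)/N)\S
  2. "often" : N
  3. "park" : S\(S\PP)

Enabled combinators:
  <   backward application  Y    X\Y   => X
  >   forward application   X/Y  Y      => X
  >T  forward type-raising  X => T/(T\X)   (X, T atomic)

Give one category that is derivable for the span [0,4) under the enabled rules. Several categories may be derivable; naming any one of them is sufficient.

[0,4] S   <
  [0,3] S\PP   >
    [0,2] (S\PP)/N   <
      [0,1] "sent" : S
      [1,2] "idea" : ((S\PP)/N)\S
    [2,3] "often" : N
  [3,4] "park" : S\(S\PP)

S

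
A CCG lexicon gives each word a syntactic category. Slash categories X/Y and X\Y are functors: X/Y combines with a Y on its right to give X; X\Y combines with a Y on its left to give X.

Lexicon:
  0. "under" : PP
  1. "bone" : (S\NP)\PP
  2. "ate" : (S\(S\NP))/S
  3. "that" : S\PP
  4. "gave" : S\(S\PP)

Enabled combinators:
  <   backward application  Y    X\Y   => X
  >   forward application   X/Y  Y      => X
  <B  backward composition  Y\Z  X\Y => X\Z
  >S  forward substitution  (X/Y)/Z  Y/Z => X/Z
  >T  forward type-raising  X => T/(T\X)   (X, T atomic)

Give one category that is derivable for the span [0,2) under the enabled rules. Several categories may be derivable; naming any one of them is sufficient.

[0,5] S   <
  [0,2] S\NP   <
    [0,1] "under" : PP
    [1,2] "bone" : (S\NP)\PP
  [2,5] S\(S\NP)   >
    [2,3] "ate" : (S\(S\NP))/S
    [3,5] S   <
      [3,4] "that" : S\PP
      [4,5] "gave" : S\(S\PP)

S\NP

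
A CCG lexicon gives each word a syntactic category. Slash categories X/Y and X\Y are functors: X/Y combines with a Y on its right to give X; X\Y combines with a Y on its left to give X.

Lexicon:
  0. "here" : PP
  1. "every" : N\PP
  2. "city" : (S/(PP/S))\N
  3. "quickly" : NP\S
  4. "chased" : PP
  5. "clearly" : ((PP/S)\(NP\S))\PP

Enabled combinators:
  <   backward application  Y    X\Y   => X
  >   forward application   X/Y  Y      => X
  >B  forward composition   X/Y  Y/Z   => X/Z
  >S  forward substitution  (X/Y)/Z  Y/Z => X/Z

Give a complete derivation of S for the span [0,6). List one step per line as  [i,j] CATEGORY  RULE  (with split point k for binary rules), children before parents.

[0,6] S   >
  [0,3] S/(PP/S)   <
    [0,2] N   <
      [0,1] "here" : PP
      [1,2] "every" : N\PP
    [2,3] "city" : (S/(PP/S))\N
  [3,6] PP/S   <
    [3,4] "quickly" : NP\S
    [4,6] (PP/S)\(NP\S)   <
      [4,5] "chased" : PP
      [5,6] "clearly" : ((PP/S)\(NP\S))\PP

[0,1] PP  lex  "here"
[1,2] N\PP  lex  "every"
[0,2] N  <  k=1
[2,3] (S/(PP/S))\N  lex  "city"
[0,3] S/(PP/S)  <  k=2
[3,4] NP\S  lex  "quickly"
[4,5] PP  lex  "chased"
[5,6] ((PP/S)\(NP\S))\PP  lex  "clearly"
[4,6] (PP/S)\(NP\S)  <  k=5
[3,6] PP/S  <  k=4
[0,6] S  >  k=3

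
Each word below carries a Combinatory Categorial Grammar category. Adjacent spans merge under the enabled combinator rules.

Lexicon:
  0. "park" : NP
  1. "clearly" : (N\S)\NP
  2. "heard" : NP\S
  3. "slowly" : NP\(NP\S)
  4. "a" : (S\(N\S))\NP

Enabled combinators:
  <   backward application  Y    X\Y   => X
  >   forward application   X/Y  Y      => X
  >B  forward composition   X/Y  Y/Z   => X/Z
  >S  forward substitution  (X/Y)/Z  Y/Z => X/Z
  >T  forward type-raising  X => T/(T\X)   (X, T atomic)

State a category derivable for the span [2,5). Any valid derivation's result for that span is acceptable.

S\(N\S)

[0,5] S   <
  [0,2] N\S   <
    [0,1] "park" : NP
    [1,2] "clearly" : (N\S)\NP
  [2,5] S\(N\S)   <
    [2,4] NP   <
      [2,3] "heard" : NP\S
      [3,4] "slowly" : NP\(NP\S)
    [4,5] "a" : (S\(N\S))\NP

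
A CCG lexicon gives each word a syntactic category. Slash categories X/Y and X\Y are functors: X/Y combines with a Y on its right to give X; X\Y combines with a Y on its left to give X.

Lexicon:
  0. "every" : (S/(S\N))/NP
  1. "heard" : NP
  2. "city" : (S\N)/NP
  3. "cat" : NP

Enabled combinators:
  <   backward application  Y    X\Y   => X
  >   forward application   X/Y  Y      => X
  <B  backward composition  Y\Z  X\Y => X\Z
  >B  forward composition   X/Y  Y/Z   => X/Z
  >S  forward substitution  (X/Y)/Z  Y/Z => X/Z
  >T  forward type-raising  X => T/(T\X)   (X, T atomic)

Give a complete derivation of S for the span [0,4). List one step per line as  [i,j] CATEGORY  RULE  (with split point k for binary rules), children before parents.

[0,1] (S/(S\N))/NP  lex  "every"
[1,2] NP  lex  "heard"
[0,2] S/(S\N)  >  k=1
[2,3] (S\N)/NP  lex  "city"
[3,4] NP  lex  "cat"
[2,4] S\N  >  k=3
[0,4] S  >  k=2

[0,4] S   >
  [0,2] S/(S\N)   >
    [0,1] "every" : (S/(S\N))/NP
    [1,2] "heard" : NP
  [2,4] S\N   >
    [2,3] "city" : (S\N)/NP
    [3,4] "cat" : NP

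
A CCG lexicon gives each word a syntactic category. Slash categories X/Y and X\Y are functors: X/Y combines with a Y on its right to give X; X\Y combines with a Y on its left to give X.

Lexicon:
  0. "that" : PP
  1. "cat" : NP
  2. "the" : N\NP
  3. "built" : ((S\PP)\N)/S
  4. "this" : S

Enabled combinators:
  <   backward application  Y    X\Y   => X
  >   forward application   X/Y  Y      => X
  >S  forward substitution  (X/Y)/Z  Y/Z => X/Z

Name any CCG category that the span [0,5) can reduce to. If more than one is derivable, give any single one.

[0,5] S   <
  [0,1] "that" : PP
  [1,5] S\PP   <
    [1,3] N   <
      [1,2] "cat" : NP
      [2,3] "the" : N\NP
    [3,5] (S\PP)\N   >
      [3,4] "built" : ((S\PP)\N)/S
      [4,5] "this" : S

S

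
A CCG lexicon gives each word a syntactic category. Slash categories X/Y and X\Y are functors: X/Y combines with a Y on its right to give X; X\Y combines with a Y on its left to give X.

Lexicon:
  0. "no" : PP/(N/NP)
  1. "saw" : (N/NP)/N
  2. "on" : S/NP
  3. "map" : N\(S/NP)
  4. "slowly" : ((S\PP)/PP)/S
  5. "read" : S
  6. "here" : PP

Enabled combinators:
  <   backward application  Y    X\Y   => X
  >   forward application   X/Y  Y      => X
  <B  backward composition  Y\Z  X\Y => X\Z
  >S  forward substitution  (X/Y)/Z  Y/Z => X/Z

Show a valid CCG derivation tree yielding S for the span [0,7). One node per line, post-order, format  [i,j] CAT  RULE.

[0,7] S   <
  [0,4] PP   >
    [0,1] "no" : PP/(N/NP)
    [1,4] N/NP   >
      [1,2] "saw" : (N/NP)/N
      [2,4] N   <
        [2,3] "on" : S/NP
        [3,4] "map" : N\(S/NP)
  [4,7] S\PP   >
    [4,6] (S\PP)/PP   >
      [4,5] "slowly" : ((S\PP)/PP)/S
      [5,6] "read" : S
    [6,7] "here" : PP

[0,1] PP/(N/NP)  lex  "no"
[1,2] (N/NP)/N  lex  "saw"
[2,3] S/NP  lex  "on"
[3,4] N\(S/NP)  lex  "map"
[2,4] N  <  k=3
[1,4] N/NP  >  k=2
[0,4] PP  >  k=1
[4,5] ((S\PP)/PP)/S  lex  "slowly"
[5,6] S  lex  "read"
[4,6] (S\PP)/PP  >  k=5
[6,7] PP  lex  "here"
[4,7] S\PP  >  k=6
[0,7] S  <  k=4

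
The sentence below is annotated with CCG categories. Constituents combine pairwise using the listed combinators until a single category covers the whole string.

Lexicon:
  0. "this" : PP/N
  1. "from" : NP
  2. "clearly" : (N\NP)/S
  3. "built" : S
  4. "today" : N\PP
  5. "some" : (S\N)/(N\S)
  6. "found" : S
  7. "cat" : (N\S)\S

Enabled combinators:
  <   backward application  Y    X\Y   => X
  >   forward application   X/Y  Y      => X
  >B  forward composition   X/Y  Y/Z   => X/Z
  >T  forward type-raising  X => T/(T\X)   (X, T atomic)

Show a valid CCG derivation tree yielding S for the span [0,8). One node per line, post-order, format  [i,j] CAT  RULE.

[0,1] PP/N  lex  "this"
[1,2] NP  lex  "from"
[2,3] (N\NP)/S  lex  "clearly"
[3,4] S  lex  "built"
[2,4] N\NP  >  k=3
[1,4] N  <  k=2
[0,4] PP  >  k=1
[4,5] N\PP  lex  "today"
[0,5] N  <  k=4
[5,6] (S\N)/(N\S)  lex  "some"
[6,7] S  lex  "found"
[7,8] (N\S)\S  lex  "cat"
[6,8] N\S  <  k=7
[5,8] S\N  >  k=6
[0,8] S  <  k=5

[0,8] S   <
  [0,5] N   <
    [0,4] PP   >
      [0,1] "this" : PP/N
      [1,4] N   <
        [1,2] "from" : NP
        [2,4] N\NP   >
          [2,3] "clearly" : (N\NP)/S
          [3,4] "built" : S
    [4,5] "today" : N\PP
  [5,8] S\N   >
    [5,6] "some" : (S\N)/(N\S)
    [6,8] N\S   <
      [6,7] "found" : S
      [7,8] "cat" : (N\S)\S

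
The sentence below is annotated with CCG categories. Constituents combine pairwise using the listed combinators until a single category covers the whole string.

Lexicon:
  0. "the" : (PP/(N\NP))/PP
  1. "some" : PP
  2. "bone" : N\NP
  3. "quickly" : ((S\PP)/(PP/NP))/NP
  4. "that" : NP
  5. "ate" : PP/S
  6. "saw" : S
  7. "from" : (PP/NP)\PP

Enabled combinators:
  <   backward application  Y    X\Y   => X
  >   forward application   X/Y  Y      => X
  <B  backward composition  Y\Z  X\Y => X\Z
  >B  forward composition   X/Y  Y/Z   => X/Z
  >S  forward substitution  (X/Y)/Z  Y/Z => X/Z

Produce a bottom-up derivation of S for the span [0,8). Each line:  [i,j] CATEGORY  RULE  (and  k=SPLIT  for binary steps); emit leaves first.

[0,1] (PP/(N\NP))/PP  lex  "the"
[1,2] PP  lex  "some"
[0,2] PP/(N\NP)  >  k=1
[2,3] N\NP  lex  "bone"
[0,3] PP  >  k=2
[3,4] ((S\PP)/(PP/NP))/NP  lex  "quickly"
[4,5] NP  lex  "that"
[3,5] (S\PP)/(PP/NP)  >  k=4
[5,6] PP/S  lex  "ate"
[6,7] S  lex  "saw"
[5,7] PP  >  k=6
[7,8] (PP/NP)\PP  lex  "from"
[5,8] PP/NP  <  k=7
[3,8] S\PP  >  k=5
[0,8] S  <  k=3

[0,8] S   <
  [0,3] PP   >
    [0,2] PP/(N\NP)   >
      [0,1] "the" : (PP/(N\NP))/PP
      [1,2] "some" : PP
    [2,3] "bone" : N\NP
  [3,8] S\PP   >
    [3,5] (S\PP)/(PP/NP)   >
      [3,4] "quickly" : ((S\PP)/(PP/NP))/NP
      [4,5] "that" : NP
    [5,8] PP/NP   <
      [5,7] PP   >
        [5,6] "ate" : PP/S
        [6,7] "saw" : S
      [7,8] "from" : (PP/NP)\PP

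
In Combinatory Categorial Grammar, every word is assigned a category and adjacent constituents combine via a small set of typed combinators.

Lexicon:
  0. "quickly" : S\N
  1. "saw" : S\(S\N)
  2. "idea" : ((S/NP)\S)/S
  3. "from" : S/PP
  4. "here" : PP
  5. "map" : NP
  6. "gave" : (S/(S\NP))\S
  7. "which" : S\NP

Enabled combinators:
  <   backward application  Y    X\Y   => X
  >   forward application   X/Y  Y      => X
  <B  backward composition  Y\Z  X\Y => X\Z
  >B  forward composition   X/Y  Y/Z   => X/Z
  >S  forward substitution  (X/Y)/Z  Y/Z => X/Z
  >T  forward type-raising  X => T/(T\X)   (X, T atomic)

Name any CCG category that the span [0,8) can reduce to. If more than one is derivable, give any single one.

[0,8] S   >
  [0,7] S/(S\NP)   <
    [0,6] S   >
      [0,5] S/NP   <
        [0,2] S   <
          [0,1] "quickly" : S\N
          [1,2] "saw" : S\(S\N)
        [2,5] (S/NP)\S   >
          [2,3] "idea" : ((S/NP)\S)/S
          [3,5] S   >
            [3,4] "from" : S/PP
            [4,5] "here" : PP
      [5,6] "map" : NP
    [6,7] "gave" : (S/(S\NP))\S
  [7,8] "which" : S\NP

S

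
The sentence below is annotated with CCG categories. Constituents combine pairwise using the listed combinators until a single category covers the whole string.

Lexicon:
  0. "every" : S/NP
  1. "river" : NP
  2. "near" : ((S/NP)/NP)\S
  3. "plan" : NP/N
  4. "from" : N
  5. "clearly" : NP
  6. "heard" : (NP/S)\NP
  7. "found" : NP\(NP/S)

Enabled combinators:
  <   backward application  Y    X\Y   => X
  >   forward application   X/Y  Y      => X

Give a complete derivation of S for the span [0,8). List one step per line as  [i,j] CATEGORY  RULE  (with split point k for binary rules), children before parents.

[0,8] S   >
  [0,5] S/NP   >
    [0,3] (S/NP)/NP   <
      [0,2] S   >
        [0,1] "every" : S/NP
        [1,2] "river" : NP
      [2,3] "near" : ((S/NP)/NP)\S
    [3,5] NP   >
      [3,4] "plan" : NP/N
      [4,5] "from" : N
  [5,8] NP   <
    [5,7] NP/S   <
      [5,6] "clearly" : NP
      [6,7] "heard" : (NP/S)\NP
    [7,8] "found" : NP\(NP/S)

[0,1] S/NP  lex  "every"
[1,2] NP  lex  "river"
[0,2] S  >  k=1
[2,3] ((S/NP)/NP)\S  lex  "near"
[0,3] (S/NP)/NP  <  k=2
[3,4] NP/N  lex  "plan"
[4,5] N  lex  "from"
[3,5] NP  >  k=4
[0,5] S/NP  >  k=3
[5,6] NP  lex  "clearly"
[6,7] (NP/S)\NP  lex  "heard"
[5,7] NP/S  <  k=6
[7,8] NP\(NP/S)  lex  "found"
[5,8] NP  <  k=7
[0,8] S  >  k=5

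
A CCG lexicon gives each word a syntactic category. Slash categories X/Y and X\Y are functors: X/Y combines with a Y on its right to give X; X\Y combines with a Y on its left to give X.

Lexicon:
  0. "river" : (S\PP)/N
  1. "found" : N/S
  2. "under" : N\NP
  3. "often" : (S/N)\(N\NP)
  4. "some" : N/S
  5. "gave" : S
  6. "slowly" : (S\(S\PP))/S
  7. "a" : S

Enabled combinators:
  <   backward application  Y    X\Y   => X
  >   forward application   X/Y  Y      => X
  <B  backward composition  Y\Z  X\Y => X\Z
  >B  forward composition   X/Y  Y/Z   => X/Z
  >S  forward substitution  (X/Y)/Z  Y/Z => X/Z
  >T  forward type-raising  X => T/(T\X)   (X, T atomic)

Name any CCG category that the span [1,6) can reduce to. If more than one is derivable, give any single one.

N

[0,8] S   <
  [0,6] S\PP   >
    [0,1] "river" : (S\PP)/N
    [1,6] N   >
      [1,2] "found" : N/S
      [2,6] S   >
        [2,4] S/N   <
          [2,3] "under" : N\NP
          [3,4] "often" : (S/N)\(N\NP)
        [4,6] N   >
          [4,5] "some" : N/S
          [5,6] "gave" : S
  [6,8] S\(S\PP)   >
    [6,7] "slowly" : (S\(S\PP))/S
    [7,8] "a" : S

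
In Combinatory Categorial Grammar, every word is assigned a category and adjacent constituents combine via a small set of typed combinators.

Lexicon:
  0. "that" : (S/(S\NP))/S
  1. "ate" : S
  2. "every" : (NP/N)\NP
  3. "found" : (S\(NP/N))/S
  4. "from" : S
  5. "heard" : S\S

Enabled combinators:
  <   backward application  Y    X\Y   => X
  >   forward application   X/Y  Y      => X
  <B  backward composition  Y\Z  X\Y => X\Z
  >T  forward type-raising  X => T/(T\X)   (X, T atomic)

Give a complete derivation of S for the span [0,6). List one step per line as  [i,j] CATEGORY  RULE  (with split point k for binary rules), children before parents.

[0,6] S   >
  [0,2] S/(S\NP)   >
    [0,1] "that" : (S/(S\NP))/S
    [1,2] "ate" : S
  [2,6] S\NP   <B
    [2,5] S\NP   <B
      [2,3] "every" : (NP/N)\NP
      [3,5] S\(NP/N)   >
        [3,4] "found" : (S\(NP/N))/S
        [4,5] "from" : S
    [5,6] "heard" : S\S

[0,1] (S/(S\NP))/S  lex  "that"
[1,2] S  lex  "ate"
[0,2] S/(S\NP)  >  k=1
[2,3] (NP/N)\NP  lex  "every"
[3,4] (S\(NP/N))/S  lex  "found"
[4,5] S  lex  "from"
[3,5] S\(NP/N)  >  k=4
[2,5] S\NP  <B  k=3
[5,6] S\S  lex  "heard"
[2,6] S\NP  <B  k=5
[0,6] S  >  k=2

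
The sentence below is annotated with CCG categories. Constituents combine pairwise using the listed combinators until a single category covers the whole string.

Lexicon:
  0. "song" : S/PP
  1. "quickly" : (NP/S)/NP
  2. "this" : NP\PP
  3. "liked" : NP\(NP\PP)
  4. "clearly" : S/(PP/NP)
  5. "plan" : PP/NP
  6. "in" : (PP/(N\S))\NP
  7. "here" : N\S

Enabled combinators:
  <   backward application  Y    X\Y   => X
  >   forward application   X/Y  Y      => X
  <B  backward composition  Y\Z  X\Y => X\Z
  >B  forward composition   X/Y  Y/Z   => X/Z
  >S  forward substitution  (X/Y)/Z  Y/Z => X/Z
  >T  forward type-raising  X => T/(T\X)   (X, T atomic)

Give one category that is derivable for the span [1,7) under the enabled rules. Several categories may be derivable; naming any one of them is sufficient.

PP/(N\S)

[0,8] S   >
  [0,1] "song" : S/PP
  [1,8] PP   >
    [1,7] PP/(N\S)   <
      [1,6] NP   >
        [1,4] NP/S   >
          [1,2] "quickly" : (NP/S)/NP
          [2,4] NP   <
            [2,3] "this" : NP\PP
            [3,4] "liked" : NP\(NP\PP)
        [4,6] S   >
          [4,5] "clearly" : S/(PP/NP)
          [5,6] "plan" : PP/NP
      [6,7] "in" : (PP/(N\S))\NP
    [7,8] "here" : N\S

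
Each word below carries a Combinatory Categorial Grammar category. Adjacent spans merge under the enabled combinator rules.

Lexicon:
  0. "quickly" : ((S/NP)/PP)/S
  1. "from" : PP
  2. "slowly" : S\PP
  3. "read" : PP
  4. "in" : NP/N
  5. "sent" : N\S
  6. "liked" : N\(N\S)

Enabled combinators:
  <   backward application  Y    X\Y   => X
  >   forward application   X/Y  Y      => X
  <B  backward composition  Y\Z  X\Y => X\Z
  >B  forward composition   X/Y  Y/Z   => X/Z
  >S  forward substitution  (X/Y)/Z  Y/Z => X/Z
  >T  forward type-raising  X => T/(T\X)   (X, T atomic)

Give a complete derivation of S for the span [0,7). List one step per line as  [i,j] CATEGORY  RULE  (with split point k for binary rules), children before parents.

[0,1] ((S/NP)/PP)/S  lex  "quickly"
[1,2] PP  lex  "from"
[2,3] S\PP  lex  "slowly"
[1,3] S  <  k=2
[0,3] (S/NP)/PP  >  k=1
[3,4] PP  lex  "read"
[0,4] S/NP  >  k=3
[4,5] NP/N  lex  "in"
[5,6] N\S  lex  "sent"
[6,7] N\(N\S)  lex  "liked"
[5,7] N  <  k=6
[4,7] NP  >  k=5
[0,7] S  >  k=4

[0,7] S   >
  [0,4] S/NP   >
    [0,3] (S/NP)/PP   >
      [0,1] "quickly" : ((S/NP)/PP)/S
      [1,3] S   <
        [1,2] "from" : PP
        [2,3] "slowly" : S\PP
    [3,4] "read" : PP
  [4,7] NP   >
    [4,5] "in" : NP/N
    [5,7] N   <
      [5,6] "sent" : N\S
      [6,7] "liked" : N\(N\S)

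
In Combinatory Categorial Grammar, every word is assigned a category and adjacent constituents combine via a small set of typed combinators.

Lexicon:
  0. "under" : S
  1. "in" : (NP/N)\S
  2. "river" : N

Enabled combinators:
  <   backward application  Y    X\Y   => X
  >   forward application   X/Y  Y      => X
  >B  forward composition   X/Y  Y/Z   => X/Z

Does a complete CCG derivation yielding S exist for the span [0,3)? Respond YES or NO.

S (NP/N)\S N
CKY chart[0,3] = {NP}; S ∉ chart

NO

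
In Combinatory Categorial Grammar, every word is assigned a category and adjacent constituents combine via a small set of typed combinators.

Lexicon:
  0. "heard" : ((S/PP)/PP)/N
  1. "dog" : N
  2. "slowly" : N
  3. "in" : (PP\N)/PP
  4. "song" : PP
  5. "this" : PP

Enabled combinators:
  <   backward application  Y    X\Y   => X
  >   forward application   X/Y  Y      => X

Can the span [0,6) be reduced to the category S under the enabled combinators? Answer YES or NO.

YES

[0,6] S   >
  [0,5] S/PP   >
    [0,2] (S/PP)/PP   >
      [0,1] "heard" : ((S/PP)/PP)/N
      [1,2] "dog" : N
    [2,5] PP   <
      [2,3] "slowly" : N
      [3,5] PP\N   >
        [3,4] "in" : (PP\N)/PP
        [4,5] "song" : PP
  [5,6] "this" : PP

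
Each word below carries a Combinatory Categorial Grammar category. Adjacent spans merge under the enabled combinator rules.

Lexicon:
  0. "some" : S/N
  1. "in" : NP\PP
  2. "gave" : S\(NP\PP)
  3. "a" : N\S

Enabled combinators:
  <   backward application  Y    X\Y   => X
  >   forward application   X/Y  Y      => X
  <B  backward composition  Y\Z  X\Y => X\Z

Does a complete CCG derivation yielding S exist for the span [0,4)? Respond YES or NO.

YES

[0,4] S   >
  [0,1] "some" : S/N
  [1,4] N   <
    [1,3] S   <
      [1,2] "in" : NP\PP
      [2,3] "gave" : S\(NP\PP)
    [3,4] "a" : N\S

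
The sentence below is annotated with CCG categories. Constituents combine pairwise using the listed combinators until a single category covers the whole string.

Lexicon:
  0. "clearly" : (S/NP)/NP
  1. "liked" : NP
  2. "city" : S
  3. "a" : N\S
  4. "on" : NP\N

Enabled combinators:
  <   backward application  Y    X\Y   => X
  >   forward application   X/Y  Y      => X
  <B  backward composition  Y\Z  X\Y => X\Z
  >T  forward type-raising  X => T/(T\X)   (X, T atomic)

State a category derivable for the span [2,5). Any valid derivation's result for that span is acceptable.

[0,5] S   >
  [0,2] S/NP   >
    [0,1] "clearly" : (S/NP)/NP
    [1,2] "liked" : NP
  [2,5] NP   >
    [2,3] NP/(NP\S)   >T
      [2,3] "city" : S
    [3,5] NP\S   <B
      [3,4] "a" : N\S
      [4,5] "on" : NP\N

NP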